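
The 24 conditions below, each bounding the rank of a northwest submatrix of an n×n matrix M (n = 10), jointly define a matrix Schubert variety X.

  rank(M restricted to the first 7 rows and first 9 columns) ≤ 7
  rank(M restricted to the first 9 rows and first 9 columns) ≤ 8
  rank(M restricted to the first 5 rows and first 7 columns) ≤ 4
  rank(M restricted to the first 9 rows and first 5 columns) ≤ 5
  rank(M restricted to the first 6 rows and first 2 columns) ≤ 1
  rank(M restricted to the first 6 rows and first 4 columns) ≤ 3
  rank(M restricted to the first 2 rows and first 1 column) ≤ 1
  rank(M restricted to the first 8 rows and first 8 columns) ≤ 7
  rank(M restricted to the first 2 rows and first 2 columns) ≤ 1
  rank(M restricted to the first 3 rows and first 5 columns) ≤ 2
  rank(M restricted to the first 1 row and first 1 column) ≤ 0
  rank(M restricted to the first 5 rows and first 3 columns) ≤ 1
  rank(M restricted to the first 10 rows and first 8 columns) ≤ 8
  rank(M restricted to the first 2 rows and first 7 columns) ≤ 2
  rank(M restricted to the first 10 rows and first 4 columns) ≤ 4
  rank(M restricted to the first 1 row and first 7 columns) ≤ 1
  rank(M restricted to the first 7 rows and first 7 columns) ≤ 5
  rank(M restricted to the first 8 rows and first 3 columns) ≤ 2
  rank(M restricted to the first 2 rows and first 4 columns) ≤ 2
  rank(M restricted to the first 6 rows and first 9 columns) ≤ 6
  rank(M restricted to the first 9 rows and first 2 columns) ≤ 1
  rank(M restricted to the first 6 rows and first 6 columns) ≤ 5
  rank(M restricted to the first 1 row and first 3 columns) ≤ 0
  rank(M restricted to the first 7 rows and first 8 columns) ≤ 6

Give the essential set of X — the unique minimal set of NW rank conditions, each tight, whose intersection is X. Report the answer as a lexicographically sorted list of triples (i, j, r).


Recovering R(i,j) via the rank-extension bound from the 24 conditions:

  0  0  0  1  1  1  1  1  1  1
  1  1  1  2  2  2  2  2  2  2
  1  1  1  2  2  3  3  3  3  3
  1  1  1  2  3  4  4  4  4  4
  1  1  1  2  3  4  4  5  5  5
  1  1  2  3  4  5  5  6  6  6
  1  1  2  3  4  5  5  6  7  7
  1  1  2  3  4  5  6  7  8  8
  1  1  2  3  4  5  6  7  8  9
  1  2  3  4  5  6  7  8  9  10

hence w(1..10) = (4, 1, 6, 5, 8, 3, 9, 7, 10, 2).

D(w) has 16 cells with 6 SE-corners; essential set:

[(1, 3, 0), (3, 5, 2), (5, 3, 1), (5, 7, 4), (7, 7, 5), (9, 2, 1)]


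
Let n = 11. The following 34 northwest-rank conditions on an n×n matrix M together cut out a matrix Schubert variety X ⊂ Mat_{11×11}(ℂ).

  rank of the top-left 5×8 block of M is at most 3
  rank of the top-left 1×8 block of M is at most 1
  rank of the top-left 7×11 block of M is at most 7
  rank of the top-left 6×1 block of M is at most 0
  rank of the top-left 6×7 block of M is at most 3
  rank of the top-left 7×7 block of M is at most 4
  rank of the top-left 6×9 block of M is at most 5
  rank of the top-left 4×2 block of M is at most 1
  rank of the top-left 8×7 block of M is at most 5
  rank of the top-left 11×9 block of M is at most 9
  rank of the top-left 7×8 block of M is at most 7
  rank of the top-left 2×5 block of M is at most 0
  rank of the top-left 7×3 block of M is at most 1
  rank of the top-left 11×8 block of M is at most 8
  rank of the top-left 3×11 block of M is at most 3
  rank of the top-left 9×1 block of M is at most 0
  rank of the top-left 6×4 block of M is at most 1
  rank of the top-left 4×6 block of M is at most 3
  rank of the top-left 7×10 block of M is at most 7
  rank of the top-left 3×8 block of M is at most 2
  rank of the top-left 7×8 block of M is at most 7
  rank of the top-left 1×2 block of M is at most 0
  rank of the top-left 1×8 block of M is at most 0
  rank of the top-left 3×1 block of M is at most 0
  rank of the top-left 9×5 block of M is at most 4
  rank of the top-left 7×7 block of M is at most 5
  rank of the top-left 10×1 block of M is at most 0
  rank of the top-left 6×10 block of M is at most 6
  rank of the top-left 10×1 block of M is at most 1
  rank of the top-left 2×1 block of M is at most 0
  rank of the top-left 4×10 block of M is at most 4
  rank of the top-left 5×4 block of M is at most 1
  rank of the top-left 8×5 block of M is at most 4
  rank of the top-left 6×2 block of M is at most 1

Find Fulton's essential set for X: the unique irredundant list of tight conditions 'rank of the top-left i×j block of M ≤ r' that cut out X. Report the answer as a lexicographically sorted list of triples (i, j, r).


Reconstructing r_w from the 34 given conditions:

  0 0 0 0 0 0 0 0 1 1 1
  0 0 0 0 0 1 1 1 2 2 2
  0 1 1 1 1 2 2 2 3 3 3
  0 1 1 1 2 3 3 3 4 4 4
  0 1 1 1 2 3 3 3 4 5 5
  0 1 1 1 2 3 3 4 5 6 6
  0 1 1 2 3 4 4 5 6 7 7
  0 1 2 3 4 5 5 6 7 8 8
  0 1 2 3 4 5 6 7 8 9 9
  0 1 2 3 4 5 6 7 8 9 10
  1 2 3 4 5 6 7 8 9 10 11

so w = (9, 6, 2, 5, 10, 8, 4, 3, 7, 11, 1).

Rothe diagram D(w) (31 cells), 7 SE-corners (essential conditions):

[(1, 8, 0), (2, 5, 0), (5, 8, 3), (6, 4, 1), (6, 7, 3), (7, 3, 1), (10, 1, 0)]


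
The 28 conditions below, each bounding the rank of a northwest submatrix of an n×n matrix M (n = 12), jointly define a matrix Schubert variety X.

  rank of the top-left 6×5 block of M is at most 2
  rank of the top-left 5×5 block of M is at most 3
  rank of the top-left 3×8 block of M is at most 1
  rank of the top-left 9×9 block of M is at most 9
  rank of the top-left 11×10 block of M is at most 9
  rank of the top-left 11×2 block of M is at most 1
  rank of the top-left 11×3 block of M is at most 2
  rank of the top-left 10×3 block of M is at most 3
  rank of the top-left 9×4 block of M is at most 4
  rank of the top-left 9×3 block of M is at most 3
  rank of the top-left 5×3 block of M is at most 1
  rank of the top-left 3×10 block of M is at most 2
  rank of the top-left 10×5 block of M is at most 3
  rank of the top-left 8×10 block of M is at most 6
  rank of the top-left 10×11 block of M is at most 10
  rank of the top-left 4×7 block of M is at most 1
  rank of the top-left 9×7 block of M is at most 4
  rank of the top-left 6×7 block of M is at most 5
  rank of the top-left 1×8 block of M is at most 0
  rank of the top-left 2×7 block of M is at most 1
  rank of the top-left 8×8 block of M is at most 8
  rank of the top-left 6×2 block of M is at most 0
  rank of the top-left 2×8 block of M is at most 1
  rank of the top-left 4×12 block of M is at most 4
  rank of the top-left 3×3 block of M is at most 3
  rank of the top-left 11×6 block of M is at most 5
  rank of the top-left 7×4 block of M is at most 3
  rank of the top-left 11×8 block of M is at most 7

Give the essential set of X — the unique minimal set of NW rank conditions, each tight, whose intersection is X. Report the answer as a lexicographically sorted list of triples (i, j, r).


Computing R[i][j] = min implied NW-rank bound (n=12, 28 conditions):

  row 1: 0  0  0  0  0  0  0  0  1  1  1  1
  row 2: 0  0  1  1  1  1  1  1  2  2  2  2
  row 3: 0  0  1  1  1  1  1  1  2  2  3  3
  row 4: 0  0  1  1  1  1  1  2  3  3  4  4
  row 5: 0  0  1  2  2  2  2  3  4  4  5  5
  row 6: 0  0  1  2  2  3  3  4  5  5  6  6
  row 7: 1  1  2  3  3  4  4  5  6  6  7  7
  row 8: 1  1  2  3  3  4  4  5  6  6  7  8
  row 9: 1  1  2  3  3  4  4  5  6  7  8  9
  row 10: 1  1  2  3  3  4  5  6  7  8  9  10
  row 11: 1  1  2  3  4  5  6  7  8  9  10  11
  row 12: 1  2  3  4  5  6  7  8  9  10  11  12

hence w(1..12) = (9, 3, 11, 8, 4, 6, 1, 12, 10, 7, 5, 2).

Fulton essential set (10 of the 39 Rothe cells):

[(1, 8, 0), (3, 8, 1), (3, 10, 2), (4, 7, 1), (6, 2, 0), (6, 5, 2), (8, 10, 6), (9, 7, 4), (10, 5, 3), (11, 2, 1)]


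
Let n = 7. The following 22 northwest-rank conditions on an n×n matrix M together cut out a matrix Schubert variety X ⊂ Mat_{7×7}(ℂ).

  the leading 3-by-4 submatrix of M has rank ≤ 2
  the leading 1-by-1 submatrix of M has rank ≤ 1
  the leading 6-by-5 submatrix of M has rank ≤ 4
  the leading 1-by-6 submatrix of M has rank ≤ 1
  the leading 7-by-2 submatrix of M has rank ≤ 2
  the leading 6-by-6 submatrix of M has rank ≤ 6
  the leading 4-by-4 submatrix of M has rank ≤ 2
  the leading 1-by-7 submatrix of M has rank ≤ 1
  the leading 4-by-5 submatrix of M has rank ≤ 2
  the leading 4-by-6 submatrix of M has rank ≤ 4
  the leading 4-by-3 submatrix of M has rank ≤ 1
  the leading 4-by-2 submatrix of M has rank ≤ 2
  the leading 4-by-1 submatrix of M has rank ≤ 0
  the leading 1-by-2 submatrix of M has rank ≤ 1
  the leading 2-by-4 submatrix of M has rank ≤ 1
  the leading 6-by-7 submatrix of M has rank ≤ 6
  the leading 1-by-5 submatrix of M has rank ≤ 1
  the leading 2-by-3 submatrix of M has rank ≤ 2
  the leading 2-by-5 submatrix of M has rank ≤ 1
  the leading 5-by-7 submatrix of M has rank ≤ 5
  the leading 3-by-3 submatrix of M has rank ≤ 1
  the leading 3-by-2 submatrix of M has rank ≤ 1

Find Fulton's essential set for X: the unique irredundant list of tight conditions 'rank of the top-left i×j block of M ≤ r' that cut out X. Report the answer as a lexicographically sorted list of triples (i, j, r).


Computing R[i][j] = min implied NW-rank bound (n=7, 22 conditions):

  i=1: 0 1 1 1 1 1 1
  i=2: 0 1 1 1 1 2 2
  i=3: 0 1 1 2 2 3 3
  i=4: 0 1 1 2 2 3 4
  i=5: 1 2 2 3 3 4 5
  i=6: 1 2 3 4 4 5 6
  i=7: 1 2 3 4 5 6 7

giving w = (2, 6, 4, 7, 1, 3, 5) via Δ²R.

4 SE-corners of the 10-cell Rothe diagram give Ess(w):

[(2, 5, 1), (4, 1, 0), (4, 3, 1), (4, 5, 2)]


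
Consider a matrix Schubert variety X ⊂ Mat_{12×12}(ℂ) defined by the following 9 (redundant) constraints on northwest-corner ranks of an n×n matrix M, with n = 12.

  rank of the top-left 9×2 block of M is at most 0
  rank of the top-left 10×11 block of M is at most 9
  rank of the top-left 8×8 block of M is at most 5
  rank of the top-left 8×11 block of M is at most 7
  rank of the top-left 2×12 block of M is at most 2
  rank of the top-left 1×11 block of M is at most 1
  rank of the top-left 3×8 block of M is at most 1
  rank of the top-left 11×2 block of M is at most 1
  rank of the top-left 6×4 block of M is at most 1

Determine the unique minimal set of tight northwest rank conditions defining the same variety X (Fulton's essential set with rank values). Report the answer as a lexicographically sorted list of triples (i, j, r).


Computing R[i][j] = min implied NW-rank bound (n=12, 9 conditions):

  R[1]: 0  0  1  1  1  1  1  1  1  1  1  1
  R[2]: 0  0  1  1  1  1  1  1  2  2  2  2
  R[3]: 0  0  1  1  1  1  1  1  2  3  3  3
  R[4]: 0  0  1  1  2  2  2  2  3  4  4  4
  R[5]: 0  0  1  1  2  3  3  3  4  5  5  5
  R[6]: 0  0  1  1  2  3  4  4  5  6  6  6
  R[7]: 0  0  1  2  3  4  5  5  6  7  7  7
  R[8]: 0  0  1  2  3  4  5  5  6  7  7  8
  R[9]: 0  0  1  2  3  4  5  6  7  8  8  9
  R[10]: 1  1  2  3  4  5  6  7  8  9  9  10
  R[11]: 1  1  2  3  4  5  6  7  8  9  10  11
  R[12]: 1  2  3  4  5  6  7  8  9  10  11  12

reading off 1-entries of Δ²R: w = (3, 9, 10, 5, 6, 7, 4, 12, 8, 1, 11, 2).

ℓ(w)=34; the 6 essential cells (i,j,r):

[(3, 8, 1), (6, 4, 1), (8, 8, 5), (8, 11, 7), (9, 2, 0), (11, 2, 1)]


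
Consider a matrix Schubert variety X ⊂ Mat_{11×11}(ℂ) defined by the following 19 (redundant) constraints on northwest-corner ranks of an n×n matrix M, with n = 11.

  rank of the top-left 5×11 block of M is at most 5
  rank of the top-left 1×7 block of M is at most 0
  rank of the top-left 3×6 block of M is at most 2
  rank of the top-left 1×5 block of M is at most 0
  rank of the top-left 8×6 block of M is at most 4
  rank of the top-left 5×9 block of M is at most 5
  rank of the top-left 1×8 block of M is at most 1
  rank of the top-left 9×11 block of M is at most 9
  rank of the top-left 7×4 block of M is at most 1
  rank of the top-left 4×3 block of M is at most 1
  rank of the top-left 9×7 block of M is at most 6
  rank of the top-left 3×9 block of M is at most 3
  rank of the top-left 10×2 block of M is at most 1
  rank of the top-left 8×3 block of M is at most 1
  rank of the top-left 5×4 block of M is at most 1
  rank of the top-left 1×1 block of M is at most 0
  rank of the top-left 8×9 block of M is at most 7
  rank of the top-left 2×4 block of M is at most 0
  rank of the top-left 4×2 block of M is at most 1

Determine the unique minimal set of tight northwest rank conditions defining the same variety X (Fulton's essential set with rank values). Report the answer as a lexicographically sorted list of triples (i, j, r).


Recovering R(i,j) via the rank-extension bound from the 19 conditions:

  0 | 0 | 0 | 0 | 0 | 0 | 0 | 1 | 1 | 1 | 1
  0 | 0 | 0 | 0 | 1 | 1 | 1 | 2 | 2 | 2 | 2
  1 | 1 | 1 | 1 | 2 | 2 | 2 | 3 | 3 | 3 | 3
  1 | 1 | 1 | 1 | 2 | 3 | 3 | 4 | 4 | 4 | 4
  1 | 1 | 1 | 1 | 2 | 3 | 4 | 5 | 5 | 5 | 5
  1 | 1 | 1 | 1 | 2 | 3 | 4 | 5 | 6 | 6 | 6
  1 | 1 | 1 | 1 | 2 | 3 | 4 | 5 | 6 | 7 | 7
  1 | 1 | 1 | 2 | 3 | 4 | 5 | 6 | 7 | 8 | 8
  1 | 1 | 2 | 3 | 4 | 5 | 6 | 7 | 8 | 9 | 9
  1 | 1 | 2 | 3 | 4 | 5 | 6 | 7 | 8 | 9 | 10
  1 | 2 | 3 | 4 | 5 | 6 | 7 | 8 | 9 | 10 | 11

the unique w with this rank table is (8, 5, 1, 6, 7, 9, 10, 4, 3, 11, 2).

5 SE-corners of the 27-cell Rothe diagram give Ess(w):

[(1, 7, 0), (2, 4, 0), (7, 4, 1), (8, 3, 1), (10, 2, 1)]


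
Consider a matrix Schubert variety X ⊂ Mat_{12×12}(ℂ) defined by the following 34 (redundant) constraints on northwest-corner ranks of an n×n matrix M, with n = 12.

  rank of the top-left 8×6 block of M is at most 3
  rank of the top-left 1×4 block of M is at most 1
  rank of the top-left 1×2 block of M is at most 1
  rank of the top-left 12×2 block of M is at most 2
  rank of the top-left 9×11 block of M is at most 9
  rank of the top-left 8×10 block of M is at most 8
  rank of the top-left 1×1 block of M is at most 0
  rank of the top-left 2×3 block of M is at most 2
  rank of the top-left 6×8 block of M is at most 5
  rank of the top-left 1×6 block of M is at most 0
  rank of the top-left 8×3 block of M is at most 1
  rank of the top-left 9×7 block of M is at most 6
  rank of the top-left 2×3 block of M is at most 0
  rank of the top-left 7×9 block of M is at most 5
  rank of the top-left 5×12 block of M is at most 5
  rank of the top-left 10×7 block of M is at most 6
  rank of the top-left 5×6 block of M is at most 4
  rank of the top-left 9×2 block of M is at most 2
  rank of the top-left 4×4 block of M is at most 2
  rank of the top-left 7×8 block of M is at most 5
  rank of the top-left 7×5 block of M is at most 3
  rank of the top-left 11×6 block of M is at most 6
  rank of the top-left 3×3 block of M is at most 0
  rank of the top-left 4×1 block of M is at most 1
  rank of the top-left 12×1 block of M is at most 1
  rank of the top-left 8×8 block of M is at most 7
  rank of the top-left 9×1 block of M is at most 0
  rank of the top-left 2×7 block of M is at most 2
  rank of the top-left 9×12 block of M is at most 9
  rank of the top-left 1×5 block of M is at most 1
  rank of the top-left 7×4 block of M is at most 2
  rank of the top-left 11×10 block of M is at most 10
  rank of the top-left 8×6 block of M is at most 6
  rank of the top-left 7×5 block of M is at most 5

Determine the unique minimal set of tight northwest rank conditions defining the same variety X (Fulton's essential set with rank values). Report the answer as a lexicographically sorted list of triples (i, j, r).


Computing R[i][j] = min implied NW-rank bound (n=12, 34 conditions):

  i=1: 0 0 0 0 0 0 1 1 1 1 1 1
  i=2: 0 0 0 1 1 1 2 2 2 2 2 2
  i=3: 0 0 0 1 2 2 3 3 3 3 3 3
  i=4: 0 1 1 2 3 3 4 4 4 4 4 4
  i=5: 0 1 1 2 3 3 4 5 5 5 5 5
  i=6: 0 1 1 2 3 3 4 5 5 6 6 6
  i=7: 0 1 1 2 3 3 4 5 5 6 7 7
  i=8: 0 1 1 2 3 3 4 5 6 7 8 8
  i=9: 0 1 2 3 4 4 5 6 7 8 9 9
  i=10: 1 2 3 4 5 5 6 7 8 9 10 10
  i=11: 1 2 3 4 5 6 7 8 9 10 11 11
  i=12: 1 2 3 4 5 6 7 8 9 10 11 12

hence w(1..12) = (7, 4, 5, 2, 8, 10, 11, 9, 3, 1, 6, 12).

|D(w)|=28, |Ess(w)|=6:

[(1, 6, 0), (3, 3, 0), (7, 9, 5), (8, 3, 1), (8, 6, 3), (9, 1, 0)]


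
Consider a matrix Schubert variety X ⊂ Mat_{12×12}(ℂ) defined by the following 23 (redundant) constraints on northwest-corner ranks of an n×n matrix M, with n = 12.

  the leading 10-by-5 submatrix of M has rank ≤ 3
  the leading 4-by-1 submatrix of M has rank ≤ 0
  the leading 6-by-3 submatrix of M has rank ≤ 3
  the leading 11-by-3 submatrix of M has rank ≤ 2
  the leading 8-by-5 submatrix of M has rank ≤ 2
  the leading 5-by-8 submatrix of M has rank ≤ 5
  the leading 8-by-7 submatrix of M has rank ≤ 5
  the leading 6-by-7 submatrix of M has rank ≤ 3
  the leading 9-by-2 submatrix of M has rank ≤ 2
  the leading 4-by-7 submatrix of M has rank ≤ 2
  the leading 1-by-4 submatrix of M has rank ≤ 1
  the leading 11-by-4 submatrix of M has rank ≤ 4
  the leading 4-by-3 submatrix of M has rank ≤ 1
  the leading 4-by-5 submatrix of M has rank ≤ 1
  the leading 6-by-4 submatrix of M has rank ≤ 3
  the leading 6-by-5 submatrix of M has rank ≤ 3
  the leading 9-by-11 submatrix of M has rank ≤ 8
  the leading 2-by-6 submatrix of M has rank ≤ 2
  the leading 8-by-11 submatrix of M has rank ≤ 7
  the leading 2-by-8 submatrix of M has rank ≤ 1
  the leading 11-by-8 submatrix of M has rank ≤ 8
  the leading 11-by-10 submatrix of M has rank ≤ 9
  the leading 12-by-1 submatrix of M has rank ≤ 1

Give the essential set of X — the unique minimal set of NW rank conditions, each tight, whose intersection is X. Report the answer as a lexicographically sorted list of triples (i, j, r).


The tightest implied rank at each (i,j), from the 23 conditions:

  R[1]: 0 1 1 1 1 1 1 1 1 1 1 1
  R[2]: 0 1 1 1 1 1 1 1 2 2 2 2
  R[3]: 0 1 1 1 1 2 2 2 3 3 3 3
  R[4]: 0 1 1 1 1 2 2 3 4 4 4 4
  R[5]: 1 2 2 2 2 3 3 4 5 5 5 5
  R[6]: 1 2 2 2 2 3 3 4 5 6 6 6
  R[7]: 1 2 2 2 2 3 4 5 6 7 7 7
  R[8]: 1 2 2 2 2 3 4 5 6 7 7 8
  R[9]: 1 2 2 3 3 4 5 6 7 8 8 9
  R[10]: 1 2 2 3 3 4 5 6 7 8 9 10
  R[11]: 1 2 2 3 4 5 6 7 8 9 10 11
  R[12]: 1 2 3 4 5 6 7 8 9 10 11 12

hence w(1..12) = (2, 9, 6, 8, 1, 10, 7, 12, 4, 11, 5, 3).

9 SE-corners of the 32-cell Rothe diagram give Ess(w):

[(2, 8, 1), (4, 1, 0), (4, 5, 1), (4, 7, 2), (6, 7, 3), (8, 5, 2), (8, 11, 7), (10, 5, 3), (11, 3, 2)]


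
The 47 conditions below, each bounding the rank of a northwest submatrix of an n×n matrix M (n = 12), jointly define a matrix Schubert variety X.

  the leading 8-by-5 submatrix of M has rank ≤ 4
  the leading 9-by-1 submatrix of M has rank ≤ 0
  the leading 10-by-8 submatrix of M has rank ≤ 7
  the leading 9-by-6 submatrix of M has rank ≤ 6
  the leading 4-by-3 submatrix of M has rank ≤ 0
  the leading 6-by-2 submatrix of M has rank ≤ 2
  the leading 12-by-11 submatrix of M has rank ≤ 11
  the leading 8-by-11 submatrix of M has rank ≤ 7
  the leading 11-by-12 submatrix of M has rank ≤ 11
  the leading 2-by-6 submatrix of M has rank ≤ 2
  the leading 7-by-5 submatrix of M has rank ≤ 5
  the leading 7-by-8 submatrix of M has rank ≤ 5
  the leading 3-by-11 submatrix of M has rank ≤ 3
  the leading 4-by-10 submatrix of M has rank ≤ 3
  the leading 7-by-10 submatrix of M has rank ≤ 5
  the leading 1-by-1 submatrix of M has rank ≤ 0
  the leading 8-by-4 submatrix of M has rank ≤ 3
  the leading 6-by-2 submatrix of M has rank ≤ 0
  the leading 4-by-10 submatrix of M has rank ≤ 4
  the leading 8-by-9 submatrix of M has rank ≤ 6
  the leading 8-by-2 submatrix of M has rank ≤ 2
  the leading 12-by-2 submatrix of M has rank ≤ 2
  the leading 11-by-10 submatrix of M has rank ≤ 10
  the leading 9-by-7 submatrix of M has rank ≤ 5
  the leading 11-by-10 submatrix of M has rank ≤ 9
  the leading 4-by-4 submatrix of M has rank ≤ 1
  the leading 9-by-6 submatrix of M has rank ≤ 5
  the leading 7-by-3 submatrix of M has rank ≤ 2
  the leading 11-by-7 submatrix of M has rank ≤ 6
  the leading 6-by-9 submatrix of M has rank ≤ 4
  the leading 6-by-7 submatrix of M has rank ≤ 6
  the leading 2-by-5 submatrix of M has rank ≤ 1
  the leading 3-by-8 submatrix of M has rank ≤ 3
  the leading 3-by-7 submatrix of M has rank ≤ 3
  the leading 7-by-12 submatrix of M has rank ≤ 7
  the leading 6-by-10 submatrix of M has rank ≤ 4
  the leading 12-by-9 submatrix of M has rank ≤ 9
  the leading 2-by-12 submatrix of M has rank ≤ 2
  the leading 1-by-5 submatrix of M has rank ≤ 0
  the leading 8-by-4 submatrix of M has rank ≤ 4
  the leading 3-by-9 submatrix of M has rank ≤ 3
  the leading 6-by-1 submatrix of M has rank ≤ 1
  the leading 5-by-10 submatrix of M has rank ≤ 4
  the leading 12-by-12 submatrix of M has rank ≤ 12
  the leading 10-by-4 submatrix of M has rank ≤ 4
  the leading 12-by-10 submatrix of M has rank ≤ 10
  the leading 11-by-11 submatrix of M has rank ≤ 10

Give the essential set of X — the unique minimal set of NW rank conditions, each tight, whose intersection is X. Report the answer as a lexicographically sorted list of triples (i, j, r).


The tightest implied rank at each (i,j), from the 47 conditions:

  i=1: 0  0  0  0  0  1  1  1  1  1  1  1
  i=2: 0  0  0  1  1  2  2  2  2  2  2  2
  i=3: 0  0  0  1  2  3  3  3  3  3  3  3
  i=4: 0  0  0  1  2  3  3  3  3  3  4  4
  i=5: 0  0  1  2  3  4  4  4  4  4  5  5
  i=6: 0  0  1  2  3  4  4  4  4  4  5  6
  i=7: 0  1  2  3  4  5  5  5  5  5  6  7
  i=8: 0  1  2  3  4  5  5  6  6  6  7  8
  i=9: 0  1  2  3  4  5  5  6  7  7  8  9
  i=10: 1  2  3  4  5  6  6  7  8  8  9  10
  i=11: 1  2  3  4  5  6  6  7  8  9  10  11
  i=12: 1  2  3  4  5  6  7  8  9  10  11  12

the unique w with this rank table is (6, 4, 5, 11, 3, 12, 2, 8, 9, 1, 10, 7).

D(w) has 32 cells with 8 SE-corners; essential set:

[(1, 5, 0), (4, 3, 0), (4, 10, 3), (6, 2, 0), (6, 10, 4), (9, 1, 0), (9, 7, 5), (11, 7, 6)]


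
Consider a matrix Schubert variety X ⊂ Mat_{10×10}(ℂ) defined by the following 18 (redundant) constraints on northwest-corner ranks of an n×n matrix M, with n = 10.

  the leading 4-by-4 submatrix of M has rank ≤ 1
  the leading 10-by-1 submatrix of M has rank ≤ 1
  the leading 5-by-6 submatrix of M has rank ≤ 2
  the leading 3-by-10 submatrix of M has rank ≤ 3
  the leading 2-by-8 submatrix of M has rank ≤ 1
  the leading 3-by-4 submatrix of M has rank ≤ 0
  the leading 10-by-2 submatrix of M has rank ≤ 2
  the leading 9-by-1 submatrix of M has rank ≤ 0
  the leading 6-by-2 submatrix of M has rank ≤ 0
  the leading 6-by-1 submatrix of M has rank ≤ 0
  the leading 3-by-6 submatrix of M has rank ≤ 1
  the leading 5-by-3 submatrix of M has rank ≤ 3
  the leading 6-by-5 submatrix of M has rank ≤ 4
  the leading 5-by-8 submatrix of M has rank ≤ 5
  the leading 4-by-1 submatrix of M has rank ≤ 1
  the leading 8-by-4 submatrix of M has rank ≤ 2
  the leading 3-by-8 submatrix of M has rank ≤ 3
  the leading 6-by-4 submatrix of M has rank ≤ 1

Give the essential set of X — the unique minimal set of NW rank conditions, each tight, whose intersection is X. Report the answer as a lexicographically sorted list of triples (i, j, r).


Reconstructing r_w from the 18 given conditions:

  row 1: 0, 0, 0, 0, 1, 1, 1, 1, 1, 1
  row 2: 0, 0, 0, 0, 1, 1, 1, 1, 2, 2
  row 3: 0, 0, 0, 0, 1, 1, 2, 2, 3, 3
  row 4: 0, 0, 1, 1, 2, 2, 3, 3, 4, 4
  row 5: 0, 0, 1, 1, 2, 2, 3, 4, 5, 5
  row 6: 0, 0, 1, 1, 2, 3, 4, 5, 6, 6
  row 7: 0, 1, 2, 2, 3, 4, 5, 6, 7, 7
  row 8: 0, 1, 2, 2, 3, 4, 5, 6, 7, 8
  row 9: 0, 1, 2, 3, 4, 5, 6, 7, 8, 9
  row 10: 1, 2, 3, 4, 5, 6, 7, 8, 9, 10

so w = (5, 9, 7, 3, 8, 6, 2, 10, 4, 1).

8 SE-corners of the 29-cell Rothe diagram give Ess(w):

[(2, 8, 1), (3, 4, 0), (3, 6, 1), (5, 6, 2), (6, 2, 0), (6, 4, 1), (8, 4, 2), (9, 1, 0)]


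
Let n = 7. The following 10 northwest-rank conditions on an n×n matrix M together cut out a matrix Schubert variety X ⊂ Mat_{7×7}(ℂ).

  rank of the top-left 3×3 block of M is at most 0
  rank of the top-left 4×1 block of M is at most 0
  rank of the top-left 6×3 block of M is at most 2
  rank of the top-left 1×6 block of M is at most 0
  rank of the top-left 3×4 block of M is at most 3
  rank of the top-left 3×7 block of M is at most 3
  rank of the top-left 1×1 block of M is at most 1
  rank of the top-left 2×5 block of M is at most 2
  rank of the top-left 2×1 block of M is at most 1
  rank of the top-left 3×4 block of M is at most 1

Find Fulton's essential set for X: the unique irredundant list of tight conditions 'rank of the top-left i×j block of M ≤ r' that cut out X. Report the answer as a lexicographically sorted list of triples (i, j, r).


The tightest implied rank at each (i,j), from the 10 conditions:

  row 1: 0  0  0  0  0  0  1
  row 2: 0  0  0  1  1  1  2
  row 3: 0  0  0  1  2  2  3
  row 4: 0  1  1  2  3  3  4
  row 5: 1  2  2  3  4  4  5
  row 6: 1  2  2  3  4  5  6
  row 7: 1  2  3  4  5  6  7

second differences of R give the permutation w = (7, 4, 5, 2, 1, 6, 3).

Rothe diagram D(w) (14 cells), 4 SE-corners (essential conditions):

[(1, 6, 0), (3, 3, 0), (4, 1, 0), (6, 3, 2)]


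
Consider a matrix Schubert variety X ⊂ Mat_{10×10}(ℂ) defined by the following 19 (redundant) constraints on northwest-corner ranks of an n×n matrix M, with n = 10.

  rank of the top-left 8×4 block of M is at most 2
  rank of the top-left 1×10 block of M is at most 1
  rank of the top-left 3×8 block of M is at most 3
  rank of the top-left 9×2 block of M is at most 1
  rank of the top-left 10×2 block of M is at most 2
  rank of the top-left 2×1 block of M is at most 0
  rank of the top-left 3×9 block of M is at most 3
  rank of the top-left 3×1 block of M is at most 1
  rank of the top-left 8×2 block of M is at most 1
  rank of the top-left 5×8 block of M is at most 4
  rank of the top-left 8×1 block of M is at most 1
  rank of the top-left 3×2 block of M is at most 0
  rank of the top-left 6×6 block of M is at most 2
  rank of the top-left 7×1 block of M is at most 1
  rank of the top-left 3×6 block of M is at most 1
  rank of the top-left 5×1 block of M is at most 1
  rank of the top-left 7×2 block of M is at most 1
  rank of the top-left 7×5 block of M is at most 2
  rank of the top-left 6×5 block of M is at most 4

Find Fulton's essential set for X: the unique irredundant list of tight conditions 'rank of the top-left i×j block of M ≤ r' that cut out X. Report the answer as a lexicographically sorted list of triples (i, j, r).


Reconstructing r_w from the 19 given conditions:

  row 1: 0 | 0 | 1 | 1 | 1 | 1 | 1 | 1 | 1 | 1
  row 2: 0 | 0 | 1 | 1 | 1 | 1 | 2 | 2 | 2 | 2
  row 3: 0 | 0 | 1 | 1 | 1 | 1 | 2 | 3 | 3 | 3
  row 4: 1 | 1 | 2 | 2 | 2 | 2 | 3 | 4 | 4 | 4
  row 5: 1 | 1 | 2 | 2 | 2 | 2 | 3 | 4 | 5 | 5
  row 6: 1 | 1 | 2 | 2 | 2 | 2 | 3 | 4 | 5 | 6
  row 7: 1 | 1 | 2 | 2 | 2 | 3 | 4 | 5 | 6 | 7
  row 8: 1 | 1 | 2 | 2 | 3 | 4 | 5 | 6 | 7 | 8
  row 9: 1 | 1 | 2 | 3 | 4 | 5 | 6 | 7 | 8 | 9
  row 10: 1 | 2 | 3 | 4 | 5 | 6 | 7 | 8 | 9 | 10

hence w(1..10) = (3, 7, 8, 1, 9, 10, 6, 5, 4, 2).

|D(w)|=26, |Ess(w)|=6:

[(3, 2, 0), (3, 6, 1), (6, 6, 2), (7, 5, 2), (8, 4, 2), (9, 2, 1)]


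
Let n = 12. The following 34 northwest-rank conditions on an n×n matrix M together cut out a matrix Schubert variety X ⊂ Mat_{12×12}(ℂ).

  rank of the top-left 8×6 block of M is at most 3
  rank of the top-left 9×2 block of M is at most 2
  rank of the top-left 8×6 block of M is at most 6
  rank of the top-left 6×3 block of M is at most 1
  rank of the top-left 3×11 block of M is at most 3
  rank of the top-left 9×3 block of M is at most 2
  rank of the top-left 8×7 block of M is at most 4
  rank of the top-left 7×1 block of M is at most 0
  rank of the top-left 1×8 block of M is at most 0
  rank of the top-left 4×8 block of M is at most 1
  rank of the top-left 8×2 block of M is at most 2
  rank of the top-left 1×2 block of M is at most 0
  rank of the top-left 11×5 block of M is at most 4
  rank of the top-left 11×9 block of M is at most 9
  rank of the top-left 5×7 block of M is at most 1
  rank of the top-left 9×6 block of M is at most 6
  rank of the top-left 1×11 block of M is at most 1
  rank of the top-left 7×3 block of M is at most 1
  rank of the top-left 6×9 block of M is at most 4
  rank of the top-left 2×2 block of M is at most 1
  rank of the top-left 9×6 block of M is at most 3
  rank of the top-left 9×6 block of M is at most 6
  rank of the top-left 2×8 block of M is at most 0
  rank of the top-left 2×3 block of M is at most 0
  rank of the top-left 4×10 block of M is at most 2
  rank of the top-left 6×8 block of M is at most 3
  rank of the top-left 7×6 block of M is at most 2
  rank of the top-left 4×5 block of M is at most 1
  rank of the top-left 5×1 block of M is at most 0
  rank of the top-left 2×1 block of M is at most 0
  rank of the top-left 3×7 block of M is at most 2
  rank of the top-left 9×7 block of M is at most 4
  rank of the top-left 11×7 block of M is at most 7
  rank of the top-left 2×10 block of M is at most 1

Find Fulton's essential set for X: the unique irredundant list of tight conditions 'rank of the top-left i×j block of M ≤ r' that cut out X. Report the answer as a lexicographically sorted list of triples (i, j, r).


The tightest implied rank at each (i,j), from the 34 conditions:

  i=1: 0, 0, 0, 0, 0, 0, 0, 0, 1, 1, 1, 1
  i=2: 0, 0, 0, 0, 0, 0, 0, 0, 1, 1, 2, 2
  i=3: 0, 1, 1, 1, 1, 1, 1, 1, 2, 2, 3, 3
  i=4: 0, 1, 1, 1, 1, 1, 1, 1, 2, 2, 3, 4
  i=5: 0, 1, 1, 1, 1, 1, 1, 2, 3, 3, 4, 5
  i=6: 0, 1, 1, 2, 2, 2, 2, 3, 4, 4, 5, 6
  i=7: 0, 1, 1, 2, 2, 2, 3, 4, 5, 5, 6, 7
  i=8: 1, 2, 2, 3, 3, 3, 4, 5, 6, 6, 7, 8
  i=9: 1, 2, 2, 3, 3, 3, 4, 5, 6, 7, 8, 9
  i=10: 1, 2, 3, 4, 4, 4, 5, 6, 7, 8, 9, 10
  i=11: 1, 2, 3, 4, 4, 5, 6, 7, 8, 9, 10, 11
  i=12: 1, 2, 3, 4, 5, 6, 7, 8, 9, 10, 11, 12

giving w = (9, 11, 2, 12, 8, 4, 7, 1, 10, 3, 6, 5) via Δ²R.

|D(w)|=42, |Ess(w)|=11:

[(2, 8, 0), (2, 10, 1), (4, 8, 1), (4, 10, 2), (5, 7, 1), (7, 1, 0), (7, 3, 1), (7, 6, 2), (9, 3, 2), (9, 6, 3), (11, 5, 4)]


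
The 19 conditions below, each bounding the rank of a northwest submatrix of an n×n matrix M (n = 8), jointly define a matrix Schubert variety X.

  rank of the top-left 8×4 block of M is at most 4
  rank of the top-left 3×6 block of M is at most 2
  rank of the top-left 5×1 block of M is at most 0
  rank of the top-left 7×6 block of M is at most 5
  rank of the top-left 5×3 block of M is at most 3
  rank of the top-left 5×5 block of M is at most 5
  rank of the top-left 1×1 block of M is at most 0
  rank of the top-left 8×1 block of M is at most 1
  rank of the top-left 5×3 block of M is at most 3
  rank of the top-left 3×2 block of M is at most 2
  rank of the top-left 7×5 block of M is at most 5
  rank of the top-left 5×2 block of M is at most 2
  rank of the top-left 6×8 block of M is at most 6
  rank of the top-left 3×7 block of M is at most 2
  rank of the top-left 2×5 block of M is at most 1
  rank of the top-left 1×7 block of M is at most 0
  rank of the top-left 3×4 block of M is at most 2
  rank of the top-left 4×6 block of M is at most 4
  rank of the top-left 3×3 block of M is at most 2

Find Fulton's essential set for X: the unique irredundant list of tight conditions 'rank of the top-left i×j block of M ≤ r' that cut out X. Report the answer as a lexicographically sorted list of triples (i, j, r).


Rank table r_w(8×8) implied by the 19 constraints:

  row 1: 0  0  0  0  0  0  0  1
  row 2: 0  1  1  1  1  1  1  2
  row 3: 0  1  2  2  2  2  2  3
  row 4: 0  1  2  3  3  3  3  4
  row 5: 0  1  2  3  4  4  4  5
  row 6: 1  2  3  4  5  5  5  6
  row 7: 1  2  3  4  5  5  6  7
  row 8: 1  2  3  4  5  6  7  8

second differences of R give the permutation w = (8, 2, 3, 4, 5, 1, 7, 6).

|D(w)|=12, |Ess(w)|=3:

[(1, 7, 0), (5, 1, 0), (7, 6, 5)]


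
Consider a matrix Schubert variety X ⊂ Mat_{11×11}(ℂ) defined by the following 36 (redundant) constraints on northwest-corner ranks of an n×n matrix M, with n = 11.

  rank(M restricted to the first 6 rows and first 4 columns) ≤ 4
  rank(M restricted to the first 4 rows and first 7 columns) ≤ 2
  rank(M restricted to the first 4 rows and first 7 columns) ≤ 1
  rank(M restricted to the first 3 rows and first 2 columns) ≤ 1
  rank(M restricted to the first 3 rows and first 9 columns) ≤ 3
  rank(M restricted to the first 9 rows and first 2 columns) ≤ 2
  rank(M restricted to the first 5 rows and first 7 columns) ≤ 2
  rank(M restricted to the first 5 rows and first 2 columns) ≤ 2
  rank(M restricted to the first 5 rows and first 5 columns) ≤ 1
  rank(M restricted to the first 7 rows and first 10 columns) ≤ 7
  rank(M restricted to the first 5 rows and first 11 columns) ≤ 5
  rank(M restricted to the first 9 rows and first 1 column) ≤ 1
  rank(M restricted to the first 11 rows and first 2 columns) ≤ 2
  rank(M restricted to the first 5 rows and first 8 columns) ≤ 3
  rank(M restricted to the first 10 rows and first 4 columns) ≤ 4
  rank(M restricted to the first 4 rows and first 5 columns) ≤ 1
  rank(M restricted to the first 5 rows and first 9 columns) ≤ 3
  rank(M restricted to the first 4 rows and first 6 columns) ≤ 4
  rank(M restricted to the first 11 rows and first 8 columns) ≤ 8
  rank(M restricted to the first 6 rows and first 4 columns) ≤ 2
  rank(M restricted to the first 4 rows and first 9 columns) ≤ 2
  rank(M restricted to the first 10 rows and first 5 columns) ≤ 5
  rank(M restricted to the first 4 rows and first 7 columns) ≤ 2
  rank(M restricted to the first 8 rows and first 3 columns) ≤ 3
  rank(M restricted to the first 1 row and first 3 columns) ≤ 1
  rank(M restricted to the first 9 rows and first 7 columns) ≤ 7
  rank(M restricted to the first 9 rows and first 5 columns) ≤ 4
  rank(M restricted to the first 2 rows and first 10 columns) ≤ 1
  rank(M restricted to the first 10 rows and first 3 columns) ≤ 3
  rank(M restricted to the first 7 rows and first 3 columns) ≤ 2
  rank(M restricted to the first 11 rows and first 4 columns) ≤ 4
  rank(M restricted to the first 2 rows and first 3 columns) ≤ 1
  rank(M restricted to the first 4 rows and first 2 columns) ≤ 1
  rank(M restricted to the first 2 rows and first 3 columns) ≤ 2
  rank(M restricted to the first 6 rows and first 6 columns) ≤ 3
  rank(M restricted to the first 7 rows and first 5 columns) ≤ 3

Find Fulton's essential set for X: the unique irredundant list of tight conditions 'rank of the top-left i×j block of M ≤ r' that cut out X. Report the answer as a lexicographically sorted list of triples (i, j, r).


The tightest implied rank at each (i,j), from the 36 conditions:

  i=1: 1, 1, 1, 1, 1, 1, 1, 1, 1, 1, 1
  i=2: 1, 1, 1, 1, 1, 1, 1, 1, 1, 1, 2
  i=3: 1, 1, 1, 1, 1, 1, 1, 2, 2, 2, 3
  i=4: 1, 1, 1, 1, 1, 1, 1, 2, 2, 3, 4
  i=5: 1, 1, 1, 1, 1, 2, 2, 3, 3, 4, 5
  i=6: 1, 2, 2, 2, 2, 3, 3, 4, 4, 5, 6
  i=7: 1, 2, 2, 3, 3, 4, 4, 5, 5, 6, 7
  i=8: 1, 2, 3, 4, 4, 5, 5, 6, 6, 7, 8
  i=9: 1, 2, 3, 4, 4, 5, 6, 7, 7, 8, 9
  i=10: 1, 2, 3, 4, 5, 6, 7, 8, 8, 9, 10
  i=11: 1, 2, 3, 4, 5, 6, 7, 8, 9, 10, 11

hence w(1..11) = (1, 11, 8, 10, 6, 2, 4, 3, 7, 5, 9).

|D(w)|=28, |Ess(w)|=6:

[(2, 10, 1), (4, 7, 1), (4, 9, 2), (5, 5, 1), (7, 3, 2), (9, 5, 4)]


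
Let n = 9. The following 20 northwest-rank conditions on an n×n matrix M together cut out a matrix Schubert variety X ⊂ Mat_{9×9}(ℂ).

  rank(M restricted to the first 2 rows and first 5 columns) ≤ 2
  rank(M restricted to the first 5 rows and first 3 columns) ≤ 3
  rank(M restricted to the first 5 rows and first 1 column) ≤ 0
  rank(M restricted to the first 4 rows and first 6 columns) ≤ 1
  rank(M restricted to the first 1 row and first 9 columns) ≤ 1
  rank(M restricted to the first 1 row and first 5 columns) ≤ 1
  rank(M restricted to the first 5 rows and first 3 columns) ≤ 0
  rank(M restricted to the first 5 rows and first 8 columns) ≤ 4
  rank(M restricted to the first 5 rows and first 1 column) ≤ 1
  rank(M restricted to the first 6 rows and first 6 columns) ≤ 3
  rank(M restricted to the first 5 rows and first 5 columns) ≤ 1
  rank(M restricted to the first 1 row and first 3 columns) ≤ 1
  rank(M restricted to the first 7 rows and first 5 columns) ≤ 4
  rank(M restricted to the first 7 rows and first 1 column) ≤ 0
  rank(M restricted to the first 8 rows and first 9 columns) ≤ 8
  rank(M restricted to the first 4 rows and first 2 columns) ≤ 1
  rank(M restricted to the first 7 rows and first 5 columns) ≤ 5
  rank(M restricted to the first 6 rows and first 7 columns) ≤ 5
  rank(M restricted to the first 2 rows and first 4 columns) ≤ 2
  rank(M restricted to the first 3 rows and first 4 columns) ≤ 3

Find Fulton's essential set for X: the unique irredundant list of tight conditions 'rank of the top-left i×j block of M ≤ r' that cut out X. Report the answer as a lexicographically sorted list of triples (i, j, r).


Recovering R(i,j) via the rank-extension bound from the 20 conditions:

  R[1]: 0  0  0  1  1  1  1  1  1
  R[2]: 0  0  0  1  1  1  2  2  2
  R[3]: 0  0  0  1  1  1  2  3  3
  R[4]: 0  0  0  1  1  1  2  3  4
  R[5]: 0  0  0  1  1  2  3  4  5
  R[6]: 0  1  1  2  2  3  4  5  6
  R[7]: 0  1  2  3  3  4  5  6  7
  R[8]: 1  2  3  4  4  5  6  7  8
  R[9]: 1  2  3  4  5  6  7  8  9

the unique w with this rank table is (4, 7, 8, 9, 6, 2, 3, 1, 5).

|D(w)|=24, |Ess(w)|=4:

[(4, 6, 1), (5, 3, 0), (5, 5, 1), (7, 1, 0)]


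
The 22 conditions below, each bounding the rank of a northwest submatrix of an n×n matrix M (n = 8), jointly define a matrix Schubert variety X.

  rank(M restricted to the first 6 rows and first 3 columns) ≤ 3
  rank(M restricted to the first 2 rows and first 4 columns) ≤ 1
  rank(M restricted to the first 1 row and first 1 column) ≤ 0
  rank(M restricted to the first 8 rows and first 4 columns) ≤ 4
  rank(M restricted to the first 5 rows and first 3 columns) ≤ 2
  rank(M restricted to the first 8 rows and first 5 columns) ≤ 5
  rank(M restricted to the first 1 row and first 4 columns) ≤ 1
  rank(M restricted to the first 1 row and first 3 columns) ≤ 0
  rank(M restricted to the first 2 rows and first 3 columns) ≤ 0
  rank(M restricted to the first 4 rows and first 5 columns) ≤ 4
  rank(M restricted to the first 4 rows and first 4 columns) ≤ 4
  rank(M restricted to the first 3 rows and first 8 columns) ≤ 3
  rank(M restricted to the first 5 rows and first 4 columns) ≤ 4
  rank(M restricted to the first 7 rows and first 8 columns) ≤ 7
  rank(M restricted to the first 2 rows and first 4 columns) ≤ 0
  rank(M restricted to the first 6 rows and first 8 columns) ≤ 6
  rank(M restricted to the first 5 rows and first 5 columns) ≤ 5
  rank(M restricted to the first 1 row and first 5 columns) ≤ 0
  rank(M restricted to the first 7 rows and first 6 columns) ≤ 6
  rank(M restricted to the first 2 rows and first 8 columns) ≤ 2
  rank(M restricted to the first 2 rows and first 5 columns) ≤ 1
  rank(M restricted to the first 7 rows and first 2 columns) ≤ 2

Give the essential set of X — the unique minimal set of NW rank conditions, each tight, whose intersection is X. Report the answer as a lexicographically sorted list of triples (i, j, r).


Propagating the 22 rank bounds to every northwest block:

  row 1: 0 | 0 | 0 | 0 | 0 | 1 | 1 | 1
  row 2: 0 | 0 | 0 | 0 | 1 | 2 | 2 | 2
  row 3: 1 | 1 | 1 | 1 | 2 | 3 | 3 | 3
  row 4: 1 | 2 | 2 | 2 | 3 | 4 | 4 | 4
  row 5: 1 | 2 | 2 | 3 | 4 | 5 | 5 | 5
  row 6: 1 | 2 | 3 | 4 | 5 | 6 | 6 | 6
  row 7: 1 | 2 | 3 | 4 | 5 | 6 | 7 | 7
  row 8: 1 | 2 | 3 | 4 | 5 | 6 | 7 | 8

reading off 1-entries of Δ²R: w = (6, 5, 1, 2, 4, 3, 7, 8).

3 SE-corners of the 10-cell Rothe diagram give Ess(w):

[(1, 5, 0), (2, 4, 0), (5, 3, 2)]


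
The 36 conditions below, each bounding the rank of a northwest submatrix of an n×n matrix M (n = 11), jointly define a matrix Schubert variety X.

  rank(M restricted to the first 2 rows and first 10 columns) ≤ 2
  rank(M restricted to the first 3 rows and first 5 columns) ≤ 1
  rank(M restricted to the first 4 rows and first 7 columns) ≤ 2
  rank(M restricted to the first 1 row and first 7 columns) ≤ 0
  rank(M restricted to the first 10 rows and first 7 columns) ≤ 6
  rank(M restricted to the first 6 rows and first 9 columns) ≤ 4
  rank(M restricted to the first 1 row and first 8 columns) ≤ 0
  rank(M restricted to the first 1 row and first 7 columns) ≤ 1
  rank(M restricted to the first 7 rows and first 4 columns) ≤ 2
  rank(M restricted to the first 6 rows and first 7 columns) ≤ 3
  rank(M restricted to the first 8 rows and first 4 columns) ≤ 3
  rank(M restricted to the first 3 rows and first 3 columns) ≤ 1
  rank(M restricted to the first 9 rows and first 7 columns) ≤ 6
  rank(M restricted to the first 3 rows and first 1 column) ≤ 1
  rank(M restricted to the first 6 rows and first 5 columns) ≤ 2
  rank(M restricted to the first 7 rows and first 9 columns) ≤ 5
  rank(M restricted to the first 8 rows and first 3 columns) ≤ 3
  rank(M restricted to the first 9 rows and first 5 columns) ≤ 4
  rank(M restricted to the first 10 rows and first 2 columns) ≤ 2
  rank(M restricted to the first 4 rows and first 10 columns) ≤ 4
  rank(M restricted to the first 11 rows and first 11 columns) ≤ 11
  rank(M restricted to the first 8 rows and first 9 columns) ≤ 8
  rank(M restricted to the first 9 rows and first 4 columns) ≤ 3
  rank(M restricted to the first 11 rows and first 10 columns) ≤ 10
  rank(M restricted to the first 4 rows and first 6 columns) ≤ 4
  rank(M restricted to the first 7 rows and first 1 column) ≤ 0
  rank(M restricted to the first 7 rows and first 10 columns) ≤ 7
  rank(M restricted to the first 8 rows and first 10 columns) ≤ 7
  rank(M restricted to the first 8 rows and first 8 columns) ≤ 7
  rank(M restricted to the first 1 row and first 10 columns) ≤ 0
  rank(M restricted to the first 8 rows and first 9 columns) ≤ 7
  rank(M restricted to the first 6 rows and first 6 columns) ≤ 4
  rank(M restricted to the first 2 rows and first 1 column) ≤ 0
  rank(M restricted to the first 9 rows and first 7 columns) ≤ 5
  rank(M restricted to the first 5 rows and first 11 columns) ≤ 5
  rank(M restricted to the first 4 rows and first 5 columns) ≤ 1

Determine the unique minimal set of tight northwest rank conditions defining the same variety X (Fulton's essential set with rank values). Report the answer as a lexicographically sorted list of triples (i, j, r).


Recovering R(i,j) via the rank-extension bound from the 36 conditions:

  0  0  0  0  0  0  0  0  0  0  1
  0  1  1  1  1  1  1  1  1  1  2
  0  1  1  1  1  2  2  2  2  2  3
  0  1  1  1  1  2  2  3  3  3  4
  0  1  2  2  2  3  3  4  4  4  5
  0  1  2  2  2  3  3  4  4  5  6
  0  1  2  2  3  4  4  5  5  6  7
  1  2  3  3  4  5  5  6  6  7  8
  1  2  3  3  4  5  5  6  7  8  9
  1  2  3  4  5  6  6  7  8  9  10
  1  2  3  4  5  6  7  8  9  10  11

giving w = (11, 2, 6, 8, 3, 10, 5, 1, 9, 4, 7) via Δ²R.

ℓ(w)=30; the 10 essential cells (i,j,r):

[(1, 10, 0), (4, 5, 1), (4, 7, 2), (6, 5, 2), (6, 7, 3), (6, 9, 4), (7, 1, 0), (7, 4, 2), (9, 4, 3), (9, 7, 5)]
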